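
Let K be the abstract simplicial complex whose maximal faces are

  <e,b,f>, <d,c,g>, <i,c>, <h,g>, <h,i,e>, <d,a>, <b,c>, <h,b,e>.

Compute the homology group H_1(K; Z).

We work with the vertex ordering a < b < c < d < e < f < g < h < i. The simplices of K, each written with vertices in increasing order, are:

  0-simplices (9): a, b, c, d, e, f, g, h, i
  1-simplices (14): ad, bc, be, bf, bh, cd, cg, ci, dg, ef, eh, ei, gh, hi
  2-simplices (4): bef, beh, cdg, ehi

Hence C_0 ≅ Z^9, C_1 ≅ Z^14, C_2 ≅ Z^4.

The boundary map ∂_1: C_1 → C_0 maps an edge to its endpoints' difference, ∂[p,q] = q − p. For instance
  ∂gh = h − g.
This gives a 9×14 integer matrix of rank 8; reducing to Smith normal form yields diagonal entries (1,1,1,1,1,1,1,1).

The boundary map ∂_2: C_2 → C_1 acts by ∂[p,q,r] = [q,r] − [p,r] + [p,q]. For instance
  ∂beh = eh − bh + be,
  ∂cdg = dg − cg + cd.
The 14×4 boundary matrix has rank 4 and Smith normal form diag(1,1,1,1).

Now H_k = ker ∂_k / im ∂_{k+1}, so:

  H_1: rank ker ∂_1 − rank ∂_2 = (14 − 8) − 4 = 2, and the invariant factors of ∂_2 are all 1, so H_1 ≅ Z^2.

H_1 = Z^2.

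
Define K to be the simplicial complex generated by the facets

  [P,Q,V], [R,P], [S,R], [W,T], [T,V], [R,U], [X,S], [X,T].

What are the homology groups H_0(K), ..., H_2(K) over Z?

H_0 = Z,  H_1 = Z,  H_2 = 0.

K has 9 vertices, 10 edges, 1 triangle.
rank ∂_0 = 0, rank ∂_1 = 8 ⇒ b_0 = 9 − 0 − 8 = 1; all invariant factors of ∂_1 are 1 so no torsion. So H_0 ≅ Z.
rank ∂_1 = 8, rank ∂_2 = 1 ⇒ b_1 = 10 − 8 − 1 = 1; all invariant factors of ∂_2 are 1 so no torsion. So H_1 ≅ Z.
rank ∂_2 = 1, rank ∂_3 = 0 ⇒ b_2 = 1 − 1 − 0 = 0. So H_2 ≅ 0.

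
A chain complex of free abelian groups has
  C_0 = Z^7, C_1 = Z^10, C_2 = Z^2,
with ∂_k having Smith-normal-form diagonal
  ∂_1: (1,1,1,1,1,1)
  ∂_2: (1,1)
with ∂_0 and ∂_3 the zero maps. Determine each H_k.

H_0 ≅ Z,  H_1 ≅ Z^2,  H_2 = 0.

H_0: b_0 = 7 − 0 − 6 = 1; torsion from ∂_1 factors > 1: none. So H_0 ≅ Z.
H_1: b_1 = 10 − 6 − 2 = 2; torsion from ∂_2 factors > 1: none. So H_1 ≅ Z^2.
H_2: b_2 = 2 − 2 − 0 = 0; torsion from ∂_3 factors > 1: none. So H_2 ≅ 0.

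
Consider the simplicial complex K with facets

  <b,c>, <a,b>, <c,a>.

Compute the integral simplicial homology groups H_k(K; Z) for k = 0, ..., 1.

H_0 ≅ Z,  H_1 ≅ Z.

Order the vertices as a < b < c. Listing each simplex with vertices in this order, K has dimension 1 with simplices:

  0-simplices (3): a, b, c
  1-simplices (3): ab, ac, bc

so the chain groups are C_0 ≅ Z^3, C_1 ≅ Z^3.

The boundary map ∂_1: C_1 → C_0 maps an edge to its endpoints' difference, ∂[p,q] = q − p.
The resulting 3×3 matrix has rank 2, and its Smith normal form has invariant factors (1,1).

Now H_k = ker ∂_k / im ∂_{k+1}, so:

  H_0: rank C_0 − rank ∂_1 = 3 − 2 = 1, and the invariant factors of ∂_1 are all 1, so H_0 = Z.
  H_1: rank ker ∂_1 − rank ∂_2 = (3 − 2) − 0 = 1, and there is no ∂_2, so H_1 = Z.

(K is a triangulation of the circle S^1.)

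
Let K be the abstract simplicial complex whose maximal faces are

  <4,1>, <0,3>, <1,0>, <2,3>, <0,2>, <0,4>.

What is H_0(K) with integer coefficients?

Take the total order 0 < 1 < 2 < 3 < 4 on the vertex set. Then K (dimension 1) consists of the simplices:

  0-simplices (5): [0], [1], [2], [3], [4]
  1-simplices (6): [0,1], [0,2], [0,3], [0,4], [1,4], [2,3]

giving chain groups C_0 ≅ Z^5, C_1 ≅ Z^6.

The boundary map ∂_1: C_1 → C_0 is given by ∂[p,q] = [q] − [p]. For instance
  ∂[1,4] = [4] − [1].
As a 5×6 matrix over Z this has rank 4, with invariant factors (1,1,1,1).

Reading off H_k = ker ∂_k / im ∂_{k+1}:

  H_0: rank C_0 − rank ∂_1 = 5 − 4 = 1, and the invariant factors of ∂_1 are all 1, so H_0 ≅ Z.

H_0 ≅ Z.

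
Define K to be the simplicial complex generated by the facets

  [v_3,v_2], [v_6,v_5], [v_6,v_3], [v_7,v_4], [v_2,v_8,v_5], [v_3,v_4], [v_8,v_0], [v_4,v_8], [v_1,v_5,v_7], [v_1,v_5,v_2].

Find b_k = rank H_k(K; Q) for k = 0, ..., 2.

K has 9 vertices, 14 edges, 3 triangles.
rank ∂_0 = 0, rank ∂_1 = 8 ⇒ b_0 = 9 − 0 − 8 = 1; all invariant factors of ∂_1 are 1 so no torsion. So H_0 ≅ Z.
rank ∂_1 = 8, rank ∂_2 = 3 ⇒ b_1 = 14 − 8 − 3 = 3; all invariant factors of ∂_2 are 1 so no torsion. So H_1 ≅ Z^3.
rank ∂_2 = 3, rank ∂_3 = 0 ⇒ b_2 = 3 − 3 − 0 = 0. So H_2 ≅ 0.

b_0 = 1, b_1 = 3, b_2 = 0.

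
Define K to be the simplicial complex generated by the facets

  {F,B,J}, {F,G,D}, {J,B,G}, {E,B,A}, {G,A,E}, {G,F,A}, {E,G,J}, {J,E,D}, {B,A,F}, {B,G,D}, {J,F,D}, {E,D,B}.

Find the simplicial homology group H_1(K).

Take the total order A < B < D < E < F < G < J on the vertex set. Then K (dimension 2) consists of the simplices:

  0-simplices (7): A, B, D, E, F, G, J
  1-simplices (18): AB, AE, AF, AG, BD, BE, BF, BG, BJ, DE, DF, DG, DJ, EG, EJ, FG, FJ, GJ
  2-simplices (12): ABE, ABF, AEG, AFG, BDE, BDG, BFJ, BGJ, DEJ, DFG, DFJ, EGJ

Hence C_0 ≅ Z^7, C_1 ≅ Z^18, C_2 ≅ Z^12.

∂_1: C_1 → C_0 sends each edge [p,q] (with p < q) to q − p.
This gives a 7×18 integer matrix of rank 6; reducing to Smith normal form yields diagonal entries (1,1,1,1,1,1).

The boundary map ∂_2: C_2 → C_1 acts by ∂[p,q,r] = [q,r] − [p,r] + [p,q]. For instance
  ∂AFG = FG − AG + AF,
  ∂BDE = DE − BE + BD.
This gives a 18×12 integer matrix of rank 12; reducing to Smith normal form yields diagonal entries (1,1,1,1,1,1,1,1,1,1,1,2).

From H_k ≅ ker(∂_k) / im(∂_{k+1}) we obtain:

  H_1: rank ker ∂_1 − rank ∂_2 = (18 − 6) − 12 = 0, and ∂_2 has invariant factor 2 > 1, so H_1 = Z/2.

H_1 = Z/2.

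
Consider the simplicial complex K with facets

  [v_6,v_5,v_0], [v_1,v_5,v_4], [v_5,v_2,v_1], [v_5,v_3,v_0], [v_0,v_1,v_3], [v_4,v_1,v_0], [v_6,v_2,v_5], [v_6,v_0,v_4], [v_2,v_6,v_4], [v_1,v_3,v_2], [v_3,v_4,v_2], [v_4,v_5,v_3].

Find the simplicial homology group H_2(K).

K has 7 vertices, 18 edges, 12 triangles.
rank ∂_2 = 12, rank ∂_3 = 0 ⇒ b_2 = 12 − 12 − 0 = 0. So H_2 = 0.

H_2 = 0.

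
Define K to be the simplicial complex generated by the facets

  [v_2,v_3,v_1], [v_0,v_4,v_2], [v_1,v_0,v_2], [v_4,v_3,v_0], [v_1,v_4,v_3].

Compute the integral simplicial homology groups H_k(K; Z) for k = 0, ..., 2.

H_0 ≅ Z,  H_1 ≅ Z,  H_2 = 0.

Take the total order v_0 < v_1 < v_2 < v_3 < v_4 on the vertex set. Then K (dimension 2) consists of the simplices:

  0-simplices (5): [v_0], [v_1], [v_2], [v_3], [v_4]
  1-simplices (10): [v_0,v_1], [v_0,v_2], [v_0,v_3], [v_0,v_4], [v_1,v_2], [v_1,v_3], [v_1,v_4], [v_2,v_3], [v_2,v_4], [v_3,v_4]
  2-simplices (5): [v_0,v_1,v_2], [v_0,v_2,v_4], [v_0,v_3,v_4], [v_1,v_2,v_3], [v_1,v_3,v_4]

so the chain groups are C_0 ≅ Z^5, C_1 ≅ Z^10, C_2 ≅ Z^5.

Boundary ∂_1: C_1 → C_0 sends each edge [p,q] (with p < q) to q − p. For instance
  ∂[v_0,v_4] = [v_4] − [v_0].
The resulting 5×10 matrix has rank 4, and its Smith normal form has invariant factors (1,1,1,1).

The boundary map ∂_2: C_2 → C_1 acts by ∂[p,q,r] = [q,r] − [p,r] + [p,q]. For instance
  ∂[v_1,v_2,v_3] = [v_2,v_3] − [v_1,v_3] + [v_1,v_2],
  ∂[v_0,v_2,v_4] = [v_2,v_4] − [v_0,v_4] + [v_0,v_2].
As a 10×5 matrix over Z this has rank 5, with invariant factors (1,1,1,1,1).

Now H_k = ker ∂_k / im ∂_{k+1}, so:

  H_0: rank C_0 − rank ∂_1 = 5 − 4 = 1, and the invariant factors of ∂_1 are all 1, so H_0 ≅ Z.
  H_1: rank ker ∂_1 − rank ∂_2 = (10 − 4) − 5 = 1, and the invariant factors of ∂_2 are all 1, so H_1 ≅ Z.
  H_2: rank ker ∂_2 − rank ∂_3 = (5 − 5) − 0 = 0, and there is no ∂_3, so H_2 ≅ 0.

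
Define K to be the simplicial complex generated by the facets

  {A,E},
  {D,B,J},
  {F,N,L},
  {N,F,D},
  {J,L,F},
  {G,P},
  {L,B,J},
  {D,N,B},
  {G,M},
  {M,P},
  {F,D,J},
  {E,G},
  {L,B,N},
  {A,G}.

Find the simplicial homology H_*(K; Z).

H_0 ≅ Z^2,  H_1 ≅ Z^2,  H_2 ≅ Z.

Order the vertices as A < B < D < E < F < G < J < L < M < N < P. Listing each simplex with vertices in this order, K has dimension 2 with simplices:

  0-simplices (11): A, B, D, E, F, G, J, L, M, N, P
  1-simplices (18): AE, AG, BD, BJ, BL, BN, DF, DJ, DN, EG, FJ, FL, FN, GM, GP, JL, LN, MP
  2-simplices (8): BDJ, BDN, BJL, BLN, DFJ, DFN, FJL, FLN

Hence C_0 ≅ Z^11, C_1 ≅ Z^18, C_2 ≅ Z^8.

∂_1: C_1 → C_0 sends each edge [p,q] (with p < q) to q − p. For instance
  ∂JL = L − J.
As a 11×18 matrix over Z this has rank 9, with invariant factors (1,1,1,1,1,1,1,1,1).

Boundary ∂_2: C_2 → C_1 sends each 2-simplex [p,q,r] to [q,r] − [p,r] + [p,q]. For instance
  ∂BDJ = DJ − BJ + BD,
  ∂FLN = LN − FN + FL.
The resulting 18×8 matrix has rank 7, and its Smith normal form has invariant factors (1,1,1,1,1,1,1).

Reading off H_k = ker ∂_k / im ∂_{k+1}:

  H_0: rank C_0 − rank ∂_1 = 11 − 9 = 2, and the invariant factors of ∂_1 are all 1, so H_0 ≅ Z^2.
  H_1: rank ker ∂_1 − rank ∂_2 = (18 − 9) − 7 = 2, and the invariant factors of ∂_2 are all 1, so H_1 ≅ Z^2.
  H_2: rank ker ∂_2 − rank ∂_3 = (8 − 7) − 0 = 1, and there is no ∂_3, so H_2 ≅ Z.

As a check, the Euler characteristic is 11 − 18 + 8 = 1, which agrees with 2 − 2 + 1 = 1.
(K is a triangulation of the disjoint union of the 2-sphere S^2 and a wedge of 2 circles.)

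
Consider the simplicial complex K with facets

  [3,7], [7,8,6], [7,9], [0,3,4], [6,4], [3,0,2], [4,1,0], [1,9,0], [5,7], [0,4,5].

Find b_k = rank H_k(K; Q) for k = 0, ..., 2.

Take the total order 0 < 1 < 2 < 3 < 4 < 5 < 6 < 7 < 8 < 9 on the vertex set. Then K (dimension 2) consists of the simplices:

  0-simplices (10): [0], [1], [2], [3], [4], [5], [6], [7], [8], [9]
  1-simplices (18): [0,1], [0,2], [0,3], [0,4], [0,5], [0,9], [1,4], [1,9], [2,3], [3,4], [3,7], [4,5], [4,6], [5,7], [6,7], [6,8], [7,8], [7,9]
  2-simplices (6): [0,1,4], [0,1,9], [0,2,3], [0,3,4], [0,4,5], [6,7,8]

giving chain groups C_0 ≅ Z^10, C_1 ≅ Z^18, C_2 ≅ Z^6.

The boundary map ∂_1: C_1 → C_0 is given by ∂[p,q] = [q] − [p]. For instance
  ∂[6,7] = [7] − [6].
The resulting 10×18 matrix has rank 9, and its Smith normal form has invariant factors (1,1,1,1,1,1,1,1,1).

The boundary map ∂_2: C_2 → C_1 maps a triangle to the signed sum of its edges. For instance
  ∂[0,1,4] = [1,4] − [0,4] + [0,1],
  ∂[6,7,8] = [7,8] − [6,8] + [6,7].
The resulting 18×6 matrix has rank 6, and its Smith normal form has invariant factors (1,1,1,1,1,1).

From H_k ≅ ker(∂_k) / im(∂_{k+1}) we obtain:

  H_0: rank C_0 − rank ∂_1 = 10 − 9 = 1, and the invariant factors of ∂_1 are all 1, so H_0 ≅ Z.
  H_1: rank ker ∂_1 − rank ∂_2 = (18 − 9) − 6 = 3, and the invariant factors of ∂_2 are all 1, so H_1 ≅ Z^3.
  H_2: rank ker ∂_2 − rank ∂_3 = (6 − 6) − 0 = 0, and there is no ∂_3, so H_2 ≅ 0.

Hence the Betti numbers are b_0 = 1, b_1 = 3, b_2 = 0.

b_0 = 1, b_1 = 3, b_2 = 0.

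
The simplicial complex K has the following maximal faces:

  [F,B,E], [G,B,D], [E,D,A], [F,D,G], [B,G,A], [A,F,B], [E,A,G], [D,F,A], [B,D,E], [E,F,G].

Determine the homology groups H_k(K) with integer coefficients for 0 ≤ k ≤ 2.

Order the vertices as A < B < D < E < F < G. Listing each simplex with vertices in this order, K has dimension 2 with simplices:

  0-simplices (6): A, B, D, E, F, G
  1-simplices (15): AB, AD, AE, AF, AG, BD, BE, BF, BG, DE, DF, DG, EF, EG, FG
  2-simplices (10): ABF, ABG, ADE, ADF, AEG, BDE, BDG, BEF, DFG, EFG

giving chain groups C_0 ≅ Z^6, C_1 ≅ Z^15, C_2 ≅ Z^10.

∂_1: C_1 → C_0 sends each edge [p,q] (with p < q) to q − p.
This gives a 6×15 integer matrix of rank 5; reducing to Smith normal form yields diagonal entries (1,1,1,1,1).

The boundary map ∂_2: C_2 → C_1 sends each 2-simplex [p,q,r] to [q,r] − [p,r] + [p,q]. For instance
  ∂EFG = FG − EG + EF,
  ∂ABG = BG − AG + AB.
This gives a 15×10 integer matrix of rank 10; reducing to Smith normal form yields diagonal entries (1,1,1,1,1,1,1,1,1,2).

Reading off H_k = ker ∂_k / im ∂_{k+1}:

  H_0: rank C_0 − rank ∂_1 = 6 − 5 = 1, and the invariant factors of ∂_1 are all 1, so H_0 = Z.
  H_1: rank ker ∂_1 − rank ∂_2 = (15 − 5) − 10 = 0, and ∂_2 has invariant factor 2 > 1, so H_1 = Z_2.
  H_2: rank ker ∂_2 − rank ∂_3 = (10 − 10) − 0 = 0, and there is no ∂_3, so H_2 = 0.

(K is a triangulation of the real projective plane RP^2.)

H_0 = Z,  H_1 = Z_2,  H_2 = 0.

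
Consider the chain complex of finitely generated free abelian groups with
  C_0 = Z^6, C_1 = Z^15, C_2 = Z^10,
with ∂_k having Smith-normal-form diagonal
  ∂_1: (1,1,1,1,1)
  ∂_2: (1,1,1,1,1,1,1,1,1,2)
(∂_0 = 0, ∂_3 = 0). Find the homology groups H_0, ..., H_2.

H_0: b_0 = 6 − 0 − 5 = 1; torsion from ∂_1 factors > 1: none. So H_0 ≅ Z.
H_1: b_1 = 15 − 5 − 10 = 0; torsion from ∂_2 factors > 1: [2]. So H_1 ≅ Z/2.
H_2: b_2 = 10 − 10 − 0 = 0; torsion from ∂_3 factors > 1: none. So H_2 ≅ 0.

H_0 ≅ Z,  H_1 ≅ Z/2,  H_2 = 0.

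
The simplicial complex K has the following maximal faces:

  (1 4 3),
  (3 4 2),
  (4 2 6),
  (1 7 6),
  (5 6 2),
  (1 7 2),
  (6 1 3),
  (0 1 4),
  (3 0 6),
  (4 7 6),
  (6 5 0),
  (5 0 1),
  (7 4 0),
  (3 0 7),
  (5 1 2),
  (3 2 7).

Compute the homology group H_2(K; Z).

Fix the vertex order 0 < 1 < 2 < 3 < 4 < 5 < 6 < 7 and write every simplex with vertices in increasing order. Then dim K = 2 and the simplices of K are:

  0-simplices (8): [0], [1], [2], [3], [4], [5], [6], [7]
  1-simplices (24): (24 of them)
  2-simplices (16): [0,1,4], [0,1,5], [0,3,6], [0,3,7], [0,4,7], [0,5,6], [1,2,5], [1,2,7], [1,3,4], [1,3,6], [1,6,7], [2,3,4], [2,3,7], [2,4,6], [2,5,6], [4,6,7]

Hence C_0 ≅ Z^8, C_1 ≅ Z^24, C_2 ≅ Z^16.

∂_1: C_1 → C_0 maps an edge to its endpoints' difference, ∂[p,q] = q − p. For instance
  ∂[4,7] = [7] − [4].
As a 8×24 matrix over Z this has rank 7, with invariant factors (1,1,1,1,1,1,1).

∂_2: C_2 → C_1 sends each 2-simplex [p,q,r] to [q,r] − [p,r] + [p,q]. For instance
  ∂[0,3,6] = [3,6] − [0,6] + [0,3],
  ∂[1,2,7] = [2,7] − [1,7] + [1,2].
As a 24×16 matrix over Z this has rank 15, with invariant factors (1,1,1,1,1,1,1,1,1,1,1,1,1,1,1).

Now H_k = ker ∂_k / im ∂_{k+1}, so:

  H_2: rank ker ∂_2 − rank ∂_3 = (16 − 15) − 0 = 1, and there is no ∂_3, so H_2 ≅ Z.

(K is a triangulation of the torus T^2.)

H_2 = Z.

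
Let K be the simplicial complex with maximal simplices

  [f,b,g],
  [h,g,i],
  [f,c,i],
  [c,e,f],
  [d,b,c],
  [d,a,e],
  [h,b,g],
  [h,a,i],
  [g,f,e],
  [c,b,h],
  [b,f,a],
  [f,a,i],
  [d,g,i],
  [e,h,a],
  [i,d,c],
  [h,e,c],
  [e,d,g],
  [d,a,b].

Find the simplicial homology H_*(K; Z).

Fix the vertex order a < b < c < d < e < f < g < h < i and write every simplex with vertices in increasing order. Then dim K = 2 and the simplices of K are:

  0-simplices (9): a, b, c, d, e, f, g, h, i
  1-simplices (27): ab, ad, ae, af, ah, ai, bc, bd, bf, bg, bh, cd, ce, cf, ch, ci, de, dg, di, ef, eg, eh, fg, fi, gh, gi, hi
  2-simplices (18): abd, abf, ade, aeh, afi, ahi, bcd, bch, bfg, bgh, cdi, cef, ceh, cfi, deg, dgi, efg, ghi

giving chain groups C_0 ≅ Z^9, C_1 ≅ Z^27, C_2 ≅ Z^18.

The boundary map ∂_1: C_1 → C_0 maps an edge to its endpoints' difference, ∂[p,q] = q − p.
The 9×27 boundary matrix has rank 8 and Smith normal form diag(1,1,1,1,1,1,1,1).

∂_2: C_2 → C_1 sends each 2-simplex [p,q,r] to [q,r] − [p,r] + [p,q]. For instance
  ∂ghi = hi − gi + gh,
  ∂bcd = cd − bd + bc.
The 27×18 boundary matrix has rank 17 and Smith normal form diag(1,1,1,1,1,1,1,1,1,1,1,1,1,1,1,1,1).

Computing H_k = (kernel of ∂_k) / (image of ∂_{k+1}):

  H_0: rank C_0 − rank ∂_1 = 9 − 8 = 1, and the invariant factors of ∂_1 are all 1, so H_0 = Z.
  H_1: rank ker ∂_1 − rank ∂_2 = (27 − 8) − 17 = 2, and the invariant factors of ∂_2 are all 1, so H_1 = Z^2.
  H_2: rank ker ∂_2 − rank ∂_3 = (18 − 17) − 0 = 1, and there is no ∂_3, so H_2 = Z.

H_0 = Z,  H_1 = Z^2,  H_2 = Z.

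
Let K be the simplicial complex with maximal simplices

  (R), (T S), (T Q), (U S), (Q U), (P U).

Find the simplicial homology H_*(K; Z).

H_0 ≅ Z^2,  H_1 ≅ Z.

We work with the vertex ordering P < Q < R < S < T < U. The simplices of K, each written with vertices in increasing order, are:

  0-simplices (6): P, Q, R, S, T, U
  1-simplices (5): PU, QT, QU, ST, SU

Hence C_0 ≅ Z^6, C_1 ≅ Z^5.

The boundary map ∂_1: C_1 → C_0 sends each edge [p,q] (with p < q) to q − p. For instance
  ∂QT = T − Q.
As a 6×5 matrix over Z this has rank 4, with invariant factors (1,1,1,1).

Computing H_k = (kernel of ∂_k) / (image of ∂_{k+1}):

  H_0: rank C_0 − rank ∂_1 = 6 − 4 = 2, and the invariant factors of ∂_1 are all 1, so H_0 = Z^2.
  H_1: rank ker ∂_1 − rank ∂_2 = (5 − 4) − 0 = 1, and there is no ∂_2, so H_1 = Z.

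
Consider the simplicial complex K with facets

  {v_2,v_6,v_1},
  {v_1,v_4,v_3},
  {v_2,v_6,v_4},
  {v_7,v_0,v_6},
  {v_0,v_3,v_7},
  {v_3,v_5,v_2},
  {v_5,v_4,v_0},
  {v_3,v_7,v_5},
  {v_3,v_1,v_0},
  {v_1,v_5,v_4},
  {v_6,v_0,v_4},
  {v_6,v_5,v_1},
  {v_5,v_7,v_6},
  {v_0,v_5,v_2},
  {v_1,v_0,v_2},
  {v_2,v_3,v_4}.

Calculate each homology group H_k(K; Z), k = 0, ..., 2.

H_0 = Z,  H_1 = Z^2,  H_2 = Z.

Take the total order v_0 < v_1 < v_2 < v_3 < v_4 < v_5 < v_6 < v_7 on the vertex set. Then K (dimension 2) consists of the simplices:

  0-simplices (8): [v_0], [v_1], [v_2], [v_3], [v_4], [v_5], [v_6], [v_7]
  1-simplices (24): (24 of them)
  2-simplices (16): (16 of them)

Hence C_0 ≅ Z^8, C_1 ≅ Z^24, C_2 ≅ Z^16.

Boundary ∂_1: C_1 → C_0 maps an edge to its endpoints' difference, ∂[p,q] = q − p. For instance
  ∂[v_0,v_2] = [v_2] − [v_0].
The resulting 8×24 matrix has rank 7, and its Smith normal form has invariant factors (1,1,1,1,1,1,1).

The boundary map ∂_2: C_2 → C_1 maps a triangle to the signed sum of its edges. For instance
  ∂[v_0,v_6,v_7] = [v_6,v_7] − [v_0,v_7] + [v_0,v_6],
  ∂[v_3,v_5,v_7] = [v_5,v_7] − [v_3,v_7] + [v_3,v_5].
The 24×16 boundary matrix has rank 15 and Smith normal form diag(1,1,1,1,1,1,1,1,1,1,1,1,1,1,1).

Computing H_k = (kernel of ∂_k) / (image of ∂_{k+1}):

  H_0: rank C_0 − rank ∂_1 = 8 − 7 = 1, and the invariant factors of ∂_1 are all 1, so H_0 ≅ Z.
  H_1: rank ker ∂_1 − rank ∂_2 = (24 − 7) − 15 = 2, and the invariant factors of ∂_2 are all 1, so H_1 ≅ Z^2.
  H_2: rank ker ∂_2 − rank ∂_3 = (16 − 15) − 0 = 1, and there is no ∂_3, so H_2 ≅ Z.

As a check, the Euler characteristic is 8 − 24 + 16 = 0, which agrees with 1 − 2 + 1 = 0.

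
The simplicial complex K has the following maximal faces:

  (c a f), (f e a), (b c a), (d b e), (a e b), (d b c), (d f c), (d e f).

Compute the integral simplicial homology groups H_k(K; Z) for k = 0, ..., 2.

Order the vertices as a < b < c < d < e < f. Listing each simplex with vertices in this order, K has dimension 2 with simplices:

  0-simplices (6): a, b, c, d, e, f
  1-simplices (12): ab, ac, ae, af, bc, bd, be, cd, cf, de, df, ef
  2-simplices (8): abc, abe, acf, aef, bcd, bde, cdf, def

so the chain groups are C_0 ≅ Z^6, C_1 ≅ Z^12, C_2 ≅ Z^8.

Boundary ∂_1: C_1 → C_0 maps an edge to its endpoints' difference, ∂[p,q] = q − p. For instance
  ∂bd = d − b.
This gives a 6×12 integer matrix of rank 5; reducing to Smith normal form yields diagonal entries (1,1,1,1,1).

∂_2: C_2 → C_1 acts by ∂[p,q,r] = [q,r] − [p,r] + [p,q]. For instance
  ∂cdf = df − cf + cd,
  ∂aef = ef − af + ae.
As a 12×8 matrix over Z this has rank 7, with invariant factors (1,1,1,1,1,1,1).

Now H_k = ker ∂_k / im ∂_{k+1}, so:

  H_0: rank C_0 − rank ∂_1 = 6 − 5 = 1, and the invariant factors of ∂_1 are all 1, so H_0 = Z.
  H_1: rank ker ∂_1 − rank ∂_2 = (12 − 5) − 7 = 0, and the invariant factors of ∂_2 are all 1, so H_1 = 0.
  H_2: rank ker ∂_2 − rank ∂_3 = (8 − 7) − 0 = 1, and there is no ∂_3, so H_2 = Z.

As a check, the Euler characteristic is 6 − 12 + 8 = 2, which agrees with 1 − 0 + 1 = 2.

H_0 ≅ Z,  H_1 = 0,  H_2 ≅ Z.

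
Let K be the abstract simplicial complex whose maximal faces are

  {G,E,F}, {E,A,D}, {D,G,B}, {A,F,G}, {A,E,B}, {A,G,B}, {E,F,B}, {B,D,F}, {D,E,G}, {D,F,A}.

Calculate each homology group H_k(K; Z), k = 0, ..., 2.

We work with the vertex ordering A < B < D < E < F < G. The simplices of K, each written with vertices in increasing order, are:

  0-simplices (6): A, B, D, E, F, G
  1-simplices (15): AB, AD, AE, AF, AG, BD, BE, BF, BG, DE, DF, DG, EF, EG, FG
  2-simplices (10): ABE, ABG, ADE, ADF, AFG, BDF, BDG, BEF, DEG, EFG

giving chain groups C_0 ≅ Z^6, C_1 ≅ Z^15, C_2 ≅ Z^10.

∂_1: C_1 → C_0 is given by ∂[p,q] = [q] − [p].
As a 6×15 matrix over Z this has rank 5, with invariant factors (1,1,1,1,1).

∂_2: C_2 → C_1 sends each 2-simplex [p,q,r] to [q,r] − [p,r] + [p,q]. For instance
  ∂ABE = BE − AE + AB,
  ∂BEF = EF − BF + BE.
The resulting 15×10 matrix has rank 10, and its Smith normal form has invariant factors (1,1,1,1,1,1,1,1,1,2).

Now H_k = ker ∂_k / im ∂_{k+1}, so:

  H_0: rank C_0 − rank ∂_1 = 6 − 5 = 1, and the invariant factors of ∂_1 are all 1, so H_0 = Z.
  H_1: rank ker ∂_1 − rank ∂_2 = (15 − 5) − 10 = 0, and ∂_2 has invariant factor 2 > 1, so H_1 = Z_2.
  H_2: rank ker ∂_2 − rank ∂_3 = (10 − 10) − 0 = 0, and there is no ∂_3, so H_2 = 0.

(K is a triangulation of the real projective plane RP^2.)

H_0 = Z,  H_1 = Z_2,  H_2 = 0.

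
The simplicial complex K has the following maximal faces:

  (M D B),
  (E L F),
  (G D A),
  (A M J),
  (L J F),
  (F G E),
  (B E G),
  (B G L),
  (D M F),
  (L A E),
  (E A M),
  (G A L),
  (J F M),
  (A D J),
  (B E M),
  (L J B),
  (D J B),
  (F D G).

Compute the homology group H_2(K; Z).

H_2 = 0.

Take the total order A < B < D < E < F < G < J < L < M on the vertex set. Then K (dimension 2) consists of the simplices:

  0-simplices (9): A, B, D, E, F, G, J, L, M
  1-simplices (27): AD, AE, AG, AJ, AL, AM, BD, BE, BG, BJ, BL, BM, DF, DG, DJ, DM, EF, EG, EL, EM, FG, FJ, FL, FM, GL, JL, JM
  2-simplices (18): ADG, ADJ, AEL, AEM, AGL, AJM, BDJ, BDM, BEG, BEM, BGL, BJL, DFG, DFM, EFG, EFL, FJL, FJM

so the chain groups are C_0 ≅ Z^9, C_1 ≅ Z^27, C_2 ≅ Z^18.

Boundary ∂_1: C_1 → C_0 sends each edge [p,q] (with p < q) to q − p.
As a 9×27 matrix over Z this has rank 8, with invariant factors (1,1,1,1,1,1,1,1).

The boundary map ∂_2: C_2 → C_1 maps a triangle to the signed sum of its edges. For instance
  ∂EFG = FG − EG + EF,
  ∂DFM = FM − DM + DF.
The 27×18 boundary matrix has rank 18 and Smith normal form diag(1,1,1,1,1,1,1,1,1,1,1,1,1,1,1,1,1,2).

From H_k ≅ ker(∂_k) / im(∂_{k+1}) we obtain:

  H_2: rank ker ∂_2 − rank ∂_3 = (18 − 18) − 0 = 0, and there is no ∂_3, so H_2 = 0.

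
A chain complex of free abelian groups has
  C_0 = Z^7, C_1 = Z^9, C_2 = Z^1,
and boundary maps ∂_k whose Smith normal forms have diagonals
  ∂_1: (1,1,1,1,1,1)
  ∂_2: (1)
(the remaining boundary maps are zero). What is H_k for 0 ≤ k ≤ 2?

H_0: b_0 = 7 − 0 − 6 = 1; torsion from ∂_1 factors > 1: none. So H_0 ≅ Z.
H_1: b_1 = 9 − 6 − 1 = 2; torsion from ∂_2 factors > 1: none. So H_1 ≅ Z^2.
H_2: b_2 = 1 − 1 − 0 = 0; torsion from ∂_3 factors > 1: none. So H_2 ≅ 0.

H_0 ≅ Z,  H_1 ≅ Z^2,  H_2 = 0.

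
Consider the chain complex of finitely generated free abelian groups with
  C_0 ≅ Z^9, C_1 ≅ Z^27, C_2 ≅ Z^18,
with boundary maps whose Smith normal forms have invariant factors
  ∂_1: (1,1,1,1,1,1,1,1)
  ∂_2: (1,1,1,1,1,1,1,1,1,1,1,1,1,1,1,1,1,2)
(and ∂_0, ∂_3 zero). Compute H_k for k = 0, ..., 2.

H_0 = Z,  H_1 = Z ⊕ Z/2Z,  H_2 = 0.

H_0: b_0 = 9 − 0 − 8 = 1; torsion from ∂_1 factors > 1: none. So H_0 = Z.
H_1: b_1 = 27 − 8 − 18 = 1; torsion from ∂_2 factors > 1: [2]. So H_1 = Z ⊕ Z/2Z.
H_2: b_2 = 18 − 18 − 0 = 0; torsion from ∂_3 factors > 1: none. So H_2 = 0.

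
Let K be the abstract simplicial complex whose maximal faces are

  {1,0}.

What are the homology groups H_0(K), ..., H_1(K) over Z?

Order the vertices as 0 < 1. Listing each simplex with vertices in this order, K has dimension 1 with simplices:

  0-simplices (2): [0], [1]
  1-simplices (1): [0,1]

Hence C_0 ≅ Z^2, C_1 ≅ Z^1.

Boundary ∂_1: C_1 → C_0 maps an edge to its endpoints' difference, ∂[p,q] = q − p. For instance
  ∂[0,1] = [1] − [0].
The resulting 2×1 matrix has rank 1, and its Smith normal form has invariant factors (1).

Reading off H_k = ker ∂_k / im ∂_{k+1}:

  H_0: rank C_0 − rank ∂_1 = 2 − 1 = 1, and the invariant factors of ∂_1 are all 1, so H_0 = Z.
  H_1: rank ker ∂_1 − rank ∂_2 = (1 − 1) − 0 = 0, and there is no ∂_2, so H_1 = 0.

As a check, the Euler characteristic is 2 − 1 = 1, which agrees with 1 − 0 = 1.
(K is a triangulation of the 1-simplex.)

H_0 = Z,  H_1 = 0.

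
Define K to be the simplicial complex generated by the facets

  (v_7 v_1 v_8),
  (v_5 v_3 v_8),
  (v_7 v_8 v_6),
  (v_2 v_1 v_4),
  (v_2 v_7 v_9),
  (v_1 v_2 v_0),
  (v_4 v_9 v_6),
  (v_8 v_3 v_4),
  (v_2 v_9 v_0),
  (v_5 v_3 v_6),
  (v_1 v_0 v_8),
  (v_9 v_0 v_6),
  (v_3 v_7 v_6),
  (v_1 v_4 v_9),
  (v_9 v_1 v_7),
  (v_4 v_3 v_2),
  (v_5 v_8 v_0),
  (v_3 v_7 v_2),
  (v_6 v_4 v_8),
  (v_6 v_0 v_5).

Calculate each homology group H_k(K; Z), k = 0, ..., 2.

Order the vertices as v_0 < v_1 < v_2 < v_3 < v_4 < v_5 < v_6 < v_7 < v_8 < v_9. Listing each simplex with vertices in this order, K has dimension 2 with simplices:

  0-simplices (10): [v_0], [v_1], [v_2], [v_3], [v_4], [v_5], [v_6], [v_7], [v_8], [v_9]
  1-simplices (30): (30 of them)
  2-simplices (20): (20 of them)

Hence C_0 ≅ Z^10, C_1 ≅ Z^30, C_2 ≅ Z^20.

Boundary ∂_1: C_1 → C_0 sends each edge [p,q] (with p < q) to q − p. For instance
  ∂[v_1,v_9] = [v_9] − [v_1].
This gives a 10×30 integer matrix of rank 9; reducing to Smith normal form yields diagonal entries (1,1,1,1,1,1,1,1,1).

The boundary map ∂_2: C_2 → C_1 sends each 2-simplex [p,q,r] to [q,r] − [p,r] + [p,q]. For instance
  ∂[v_1,v_4,v_9] = [v_4,v_9] − [v_1,v_9] + [v_1,v_4],
  ∂[v_6,v_7,v_8] = [v_7,v_8] − [v_6,v_8] + [v_6,v_7].
The 30×20 boundary matrix has rank 20 and Smith normal form diag(1,1,1,1,1,1,1,1,1,1,1,1,1,1,1,1,1,1,1,2).

Now H_k = ker ∂_k / im ∂_{k+1}, so:

  H_0: rank C_0 − rank ∂_1 = 10 − 9 = 1, and the invariant factors of ∂_1 are all 1, so H_0 ≅ Z.
  H_1: rank ker ∂_1 − rank ∂_2 = (30 − 9) − 20 = 1, and ∂_2 has invariant factor 2 > 1, so H_1 ≅ Z ⊕ Z/2Z.
  H_2: rank ker ∂_2 − rank ∂_3 = (20 − 20) − 0 = 0, and there is no ∂_3, so H_2 ≅ 0.

H_0 ≅ Z,  H_1 ≅ Z ⊕ Z/2Z,  H_2 = 0.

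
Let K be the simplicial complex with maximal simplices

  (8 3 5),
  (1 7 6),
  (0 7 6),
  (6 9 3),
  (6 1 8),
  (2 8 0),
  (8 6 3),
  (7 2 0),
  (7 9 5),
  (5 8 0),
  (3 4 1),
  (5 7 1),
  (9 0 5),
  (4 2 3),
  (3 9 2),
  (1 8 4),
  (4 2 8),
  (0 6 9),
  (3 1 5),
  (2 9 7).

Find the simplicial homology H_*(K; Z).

Take the total order 0 < 1 < 2 < 3 < 4 < 5 < 6 < 7 < 8 < 9 on the vertex set. Then K (dimension 2) consists of the simplices:

  0-simplices (10): [0], [1], [2], [3], [4], [5], [6], [7], [8], [9]
  1-simplices (30): (30 of them)
  2-simplices (20): (20 of them)

so the chain groups are C_0 ≅ Z^10, C_1 ≅ Z^30, C_2 ≅ Z^20.

The boundary map ∂_1: C_1 → C_0 sends each edge [p,q] (with p < q) to q − p. For instance
  ∂[2,4] = [4] − [2].
The 10×30 boundary matrix has rank 9 and Smith normal form diag(1,1,1,1,1,1,1,1,1).

The boundary map ∂_2: C_2 → C_1 maps a triangle to the signed sum of its edges. For instance
  ∂[1,6,7] = [6,7] − [1,7] + [1,6],
  ∂[1,3,4] = [3,4] − [1,4] + [1,3].
As a 30×20 matrix over Z this has rank 20, with invariant factors (1,1,1,1,1,1,1,1,1,1,1,1,1,1,1,1,1,1,1,2).

Computing H_k = (kernel of ∂_k) / (image of ∂_{k+1}):

  H_0: rank C_0 − rank ∂_1 = 10 − 9 = 1, and the invariant factors of ∂_1 are all 1, so H_0 ≅ Z.
  H_1: rank ker ∂_1 − rank ∂_2 = (30 − 9) − 20 = 1, and ∂_2 has invariant factor 2 > 1, so H_1 ≅ Z ⊕ Z/2Z.
  H_2: rank ker ∂_2 − rank ∂_3 = (20 − 20) − 0 = 0, and there is no ∂_3, so H_2 ≅ 0.

H_0 ≅ Z,  H_1 ≅ Z ⊕ Z/2Z,  H_2 = 0.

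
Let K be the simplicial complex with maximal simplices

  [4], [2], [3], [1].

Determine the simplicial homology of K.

Take the total order 1 < 2 < 3 < 4 on the vertex set. Then K (dimension 0) consists of the simplices:

  0-simplices (4): [1], [2], [3], [4]

giving chain groups C_0 ≅ Z^4.

Reading off H_k = ker ∂_k / im ∂_{k+1}:

  H_0: rank C_0 − rank ∂_1 = 4 − 0 = 4, and there is no ∂_1, so H_0 ≅ Z^4.

H_0 = Z^4.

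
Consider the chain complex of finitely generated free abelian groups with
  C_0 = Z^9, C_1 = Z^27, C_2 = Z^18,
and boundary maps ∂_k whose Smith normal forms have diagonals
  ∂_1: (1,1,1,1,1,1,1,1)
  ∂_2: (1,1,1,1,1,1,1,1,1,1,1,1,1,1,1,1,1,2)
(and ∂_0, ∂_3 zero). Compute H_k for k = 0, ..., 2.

H_0: b_0 = 9 − 0 − 8 = 1; torsion from ∂_1 factors > 1: none. So H_0 = Z.
H_1: b_1 = 27 − 8 − 18 = 1; torsion from ∂_2 factors > 1: [2]. So H_1 = Z ⊕ Z/2.
H_2: b_2 = 18 − 18 − 0 = 0; torsion from ∂_3 factors > 1: none. So H_2 = 0.

H_0 = Z,  H_1 = Z ⊕ Z/2,  H_2 = 0.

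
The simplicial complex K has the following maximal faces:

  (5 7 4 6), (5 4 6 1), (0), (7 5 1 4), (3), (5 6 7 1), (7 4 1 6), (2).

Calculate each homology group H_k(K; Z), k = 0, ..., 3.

We work with the vertex ordering 0 < 1 < 2 < 3 < 4 < 5 < 6 < 7. The simplices of K, each written with vertices in increasing order, are:

  0-simplices (8): [0], [1], [2], [3], [4], [5], [6], [7]
  1-simplices (10): [1,4], [1,5], [1,6], [1,7], [4,5], [4,6], [4,7], [5,6], [5,7], [6,7]
  2-simplices (10): [1,4,5], [1,4,6], [1,4,7], [1,5,6], [1,5,7], [1,6,7], [4,5,6], [4,5,7], [4,6,7], [5,6,7]
  3-simplices (5): [1,4,5,6], [1,4,5,7], [1,4,6,7], [1,5,6,7], [4,5,6,7]

giving chain groups C_0 ≅ Z^8, C_1 ≅ Z^10, C_2 ≅ Z^10, C_3 ≅ Z^5.

Boundary ∂_1: C_1 → C_0 sends each edge [p,q] (with p < q) to q − p.
As a 8×10 matrix over Z this has rank 4, with invariant factors (1,1,1,1).

Boundary ∂_2: C_2 → C_1 sends each 2-simplex [p,q,r] to [q,r] − [p,r] + [p,q]. For instance
  ∂[4,5,6] = [5,6] − [4,6] + [4,5],
  ∂[1,5,6] = [5,6] − [1,6] + [1,5].
The 10×10 boundary matrix has rank 6 and Smith normal form diag(1,1,1,1,1,1).

The boundary map ∂_3: C_3 → C_2 sends each 3-simplex σ to the alternating sum Σ_i (−1)^i (σ with its i-th vertex removed). For instance
  ∂[1,4,5,6] = [4,5,6] − [1,5,6] + [1,4,6] − [1,4,5],
  ∂[1,5,6,7] = [5,6,7] − [1,6,7] + [1,5,7] − [1,5,6].
This gives a 10×5 integer matrix of rank 4; reducing to Smith normal form yields diagonal entries (1,1,1,1).

From H_k ≅ ker(∂_k) / im(∂_{k+1}) we obtain:

  H_0: rank C_0 − rank ∂_1 = 8 − 4 = 4, and the invariant factors of ∂_1 are all 1, so H_0 = Z^4.
  H_1: rank ker ∂_1 − rank ∂_2 = (10 − 4) − 6 = 0, and the invariant factors of ∂_2 are all 1, so H_1 = 0.
  H_2: rank ker ∂_2 − rank ∂_3 = (10 − 6) − 4 = 0, and the invariant factors of ∂_3 are all 1, so H_2 = 0.
  H_3: rank ker ∂_3 − rank ∂_4 = (5 − 4) − 0 = 1, and there is no ∂_4, so H_3 = Z.

As a check, the Euler characteristic is 8 − 10 + 10 − 5 = 3, which agrees with 4 − 0 + 0 − 1 = 3.

H_0 = Z^4,  H_1 = 0,  H_2 = 0,  H_3 = Z.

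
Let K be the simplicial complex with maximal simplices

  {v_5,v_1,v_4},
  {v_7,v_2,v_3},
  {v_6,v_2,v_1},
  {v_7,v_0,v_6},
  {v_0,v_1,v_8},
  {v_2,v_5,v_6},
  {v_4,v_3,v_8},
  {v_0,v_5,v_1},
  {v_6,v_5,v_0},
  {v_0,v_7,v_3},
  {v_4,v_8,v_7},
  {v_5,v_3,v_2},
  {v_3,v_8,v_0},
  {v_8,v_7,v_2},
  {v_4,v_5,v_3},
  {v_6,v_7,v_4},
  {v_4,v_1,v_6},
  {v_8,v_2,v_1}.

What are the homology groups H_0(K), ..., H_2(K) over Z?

H_0 ≅ Z,  H_1 ≅ Z ⊕ Z_2,  H_2 = 0.

Order the vertices as v_0 < v_1 < v_2 < v_3 < v_4 < v_5 < v_6 < v_7 < v_8. Listing each simplex with vertices in this order, K has dimension 2 with simplices:

  0-simplices (9): [v_0], [v_1], [v_2], [v_3], [v_4], [v_5], [v_6], [v_7], [v_8]
  1-simplices (27): (27 of them)
  2-simplices (18): (18 of them)

giving chain groups C_0 ≅ Z^9, C_1 ≅ Z^27, C_2 ≅ Z^18.

∂_1: C_1 → C_0 sends each edge [p,q] (with p < q) to q − p. For instance
  ∂[v_2,v_5] = [v_5] − [v_2].
This gives a 9×27 integer matrix of rank 8; reducing to Smith normal form yields diagonal entries (1,1,1,1,1,1,1,1).

The boundary map ∂_2: C_2 → C_1 maps a triangle to the signed sum of its edges. For instance
  ∂[v_0,v_3,v_8] = [v_3,v_8] − [v_0,v_8] + [v_0,v_3],
  ∂[v_3,v_4,v_8] = [v_4,v_8] − [v_3,v_8] + [v_3,v_4].
The resulting 27×18 matrix has rank 18, and its Smith normal form has invariant factors (1,1,1,1,1,1,1,1,1,1,1,1,1,1,1,1,1,2).

Now H_k = ker ∂_k / im ∂_{k+1}, so:

  H_0: rank C_0 − rank ∂_1 = 9 − 8 = 1, and the invariant factors of ∂_1 are all 1, so H_0 ≅ Z.
  H_1: rank ker ∂_1 − rank ∂_2 = (27 − 8) − 18 = 1, and ∂_2 has invariant factor 2 > 1, so H_1 ≅ Z ⊕ Z_2.
  H_2: rank ker ∂_2 − rank ∂_3 = (18 − 18) − 0 = 0, and there is no ∂_3, so H_2 ≅ 0.

As a check, the Euler characteristic is 9 − 27 + 18 = 0, which agrees with 1 − 1 + 0 = 0.
(K is a triangulation of the Klein bottle.)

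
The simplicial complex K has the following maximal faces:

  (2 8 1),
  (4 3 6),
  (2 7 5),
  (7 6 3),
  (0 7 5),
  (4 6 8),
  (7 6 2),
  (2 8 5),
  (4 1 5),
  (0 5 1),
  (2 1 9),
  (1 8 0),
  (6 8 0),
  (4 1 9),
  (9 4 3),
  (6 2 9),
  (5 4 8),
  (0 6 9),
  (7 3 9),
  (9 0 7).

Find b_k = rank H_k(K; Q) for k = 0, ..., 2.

b_0 = 1, b_1 = 1, b_2 = 0.

Take the total order 0 < 1 < 2 < 3 < 4 < 5 < 6 < 7 < 8 < 9 on the vertex set. Then K (dimension 2) consists of the simplices:

  0-simplices (10): [0], [1], [2], [3], [4], [5], [6], [7], [8], [9]
  1-simplices (30): (30 of them)
  2-simplices (20): (20 of them)

giving chain groups C_0 ≅ Z^10, C_1 ≅ Z^30, C_2 ≅ Z^20.

∂_1: C_1 → C_0 is given by ∂[p,q] = [q] − [p]. For instance
  ∂[6,7] = [7] − [6].
The resulting 10×30 matrix has rank 9, and its Smith normal form has invariant factors (1,1,1,1,1,1,1,1,1).

∂_2: C_2 → C_1 sends each 2-simplex [p,q,r] to [q,r] − [p,r] + [p,q]. For instance
  ∂[3,7,9] = [7,9] − [3,9] + [3,7],
  ∂[0,6,9] = [6,9] − [0,9] + [0,6].
As a 30×20 matrix over Z this has rank 20, with invariant factors (1,1,1,1,1,1,1,1,1,1,1,1,1,1,1,1,1,1,1,2).

From H_k ≅ ker(∂_k) / im(∂_{k+1}) we obtain:

  H_0: rank C_0 − rank ∂_1 = 10 − 9 = 1, and the invariant factors of ∂_1 are all 1, so H_0 = Z.
  H_1: rank ker ∂_1 − rank ∂_2 = (30 − 9) − 20 = 1, and ∂_2 has invariant factor 2 > 1, so H_1 = Z ⊕ Z_2.
  H_2: rank ker ∂_2 − rank ∂_3 = (20 − 20) − 0 = 0, and there is no ∂_3, so H_2 = 0.

As a check, the Euler characteristic is 10 − 30 + 20 = 0, which agrees with 1 − 1 + 0 = 0.
(K is a triangulation of the Klein bottle.)

Hence the Betti numbers are b_0 = 1, b_1 = 1, b_2 = 0.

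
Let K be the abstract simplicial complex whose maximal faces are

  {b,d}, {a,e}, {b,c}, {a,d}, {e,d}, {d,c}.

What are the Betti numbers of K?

Take the total order a < b < c < d < e on the vertex set. Then K (dimension 1) consists of the simplices:

  0-simplices (5): a, b, c, d, e
  1-simplices (6): ad, ae, bc, bd, cd, de

giving chain groups C_0 ≅ Z^5, C_1 ≅ Z^6.

∂_1: C_1 → C_0 sends each edge [p,q] (with p < q) to q − p. For instance
  ∂cd = d − c.
The 5×6 boundary matrix has rank 4 and Smith normal form diag(1,1,1,1).

From H_k ≅ ker(∂_k) / im(∂_{k+1}) we obtain:

  H_0: rank C_0 − rank ∂_1 = 5 − 4 = 1, and the invariant factors of ∂_1 are all 1, so H_0 = Z.
  H_1: rank ker ∂_1 − rank ∂_2 = (6 − 4) − 0 = 2, and there is no ∂_2, so H_1 = Z^2.

Hence the Betti numbers are b_0 = 1, b_1 = 2.

b_0 = 1, b_1 = 2.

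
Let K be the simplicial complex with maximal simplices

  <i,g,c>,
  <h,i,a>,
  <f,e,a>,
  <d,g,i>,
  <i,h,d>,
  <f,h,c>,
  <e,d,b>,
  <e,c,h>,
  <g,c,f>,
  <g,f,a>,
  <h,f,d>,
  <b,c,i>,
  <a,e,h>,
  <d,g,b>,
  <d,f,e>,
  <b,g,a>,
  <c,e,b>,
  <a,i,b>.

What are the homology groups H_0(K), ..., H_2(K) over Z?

H_0 = Z,  H_1 = Z ⊕ Z_2,  H_2 = 0.

Fix the vertex order a < b < c < d < e < f < g < h < i and write every simplex with vertices in increasing order. Then dim K = 2 and the simplices of K are:

  0-simplices (9): a, b, c, d, e, f, g, h, i
  1-simplices (27): ab, ae, af, ag, ah, ai, bc, bd, be, bg, bi, ce, cf, cg, ch, ci, de, df, dg, dh, di, ef, eh, fg, fh, gi, hi
  2-simplices (18): abg, abi, aef, aeh, afg, ahi, bce, bci, bde, bdg, ceh, cfg, cfh, cgi, def, dfh, dgi, dhi

giving chain groups C_0 ≅ Z^9, C_1 ≅ Z^27, C_2 ≅ Z^18.

Boundary ∂_1: C_1 → C_0 maps an edge to its endpoints' difference, ∂[p,q] = q − p.
As a 9×27 matrix over Z this has rank 8, with invariant factors (1,1,1,1,1,1,1,1).

The boundary map ∂_2: C_2 → C_1 acts by ∂[p,q,r] = [q,r] − [p,r] + [p,q]. For instance
  ∂abi = bi − ai + ab,
  ∂cgi = gi − ci + cg.
The 27×18 boundary matrix has rank 18 and Smith normal form diag(1,1,1,1,1,1,1,1,1,1,1,1,1,1,1,1,1,2).

Reading off H_k = ker ∂_k / im ∂_{k+1}:

  H_0: rank C_0 − rank ∂_1 = 9 − 8 = 1, and the invariant factors of ∂_1 are all 1, so H_0 = Z.
  H_1: rank ker ∂_1 − rank ∂_2 = (27 − 8) − 18 = 1, and ∂_2 has invariant factor 2 > 1, so H_1 = Z ⊕ Z_2.
  H_2: rank ker ∂_2 − rank ∂_3 = (18 − 18) − 0 = 0, and there is no ∂_3, so H_2 = 0.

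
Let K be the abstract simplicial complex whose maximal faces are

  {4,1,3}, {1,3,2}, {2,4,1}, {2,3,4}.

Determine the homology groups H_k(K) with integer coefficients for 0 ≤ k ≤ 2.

Order the vertices as 1 < 2 < 3 < 4. Listing each simplex with vertices in this order, K has dimension 2 with simplices:

  0-simplices (4): [1], [2], [3], [4]
  1-simplices (6): [1,2], [1,3], [1,4], [2,3], [2,4], [3,4]
  2-simplices (4): [1,2,3], [1,2,4], [1,3,4], [2,3,4]

Hence C_0 ≅ Z^4, C_1 ≅ Z^6, C_2 ≅ Z^4.

Boundary ∂_1: C_1 → C_0 maps an edge to its endpoints' difference, ∂[p,q] = q − p. For instance
  ∂[2,4] = [4] − [2].
The 4×6 boundary matrix has rank 3 and Smith normal form diag(1,1,1).

The boundary map ∂_2: C_2 → C_1 maps a triangle to the signed sum of its edges. For instance
  ∂[1,3,4] = [3,4] − [1,4] + [1,3],
  ∂[1,2,3] = [2,3] − [1,3] + [1,2].
The 6×4 boundary matrix has rank 3 and Smith normal form diag(1,1,1).

Computing H_k = (kernel of ∂_k) / (image of ∂_{k+1}):

  H_0: rank C_0 − rank ∂_1 = 4 − 3 = 1, and the invariant factors of ∂_1 are all 1, so H_0 ≅ Z.
  H_1: rank ker ∂_1 − rank ∂_2 = (6 − 3) − 3 = 0, and the invariant factors of ∂_2 are all 1, so H_1 ≅ 0.
  H_2: rank ker ∂_2 − rank ∂_3 = (4 − 3) − 0 = 1, and there is no ∂_3, so H_2 ≅ Z.

As a check, the Euler characteristic is 4 − 6 + 4 = 2, which agrees with 1 − 0 + 1 = 2.

H_0 = Z,  H_1 = 0,  H_2 = Z.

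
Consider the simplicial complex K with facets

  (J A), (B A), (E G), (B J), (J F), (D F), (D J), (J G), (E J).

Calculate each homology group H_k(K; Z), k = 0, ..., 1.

H_0 = Z,  H_1 = Z^3.

Take the total order A < B < D < E < F < G < J on the vertex set. Then K (dimension 1) consists of the simplices:

  0-simplices (7): A, B, D, E, F, G, J
  1-simplices (9): AB, AJ, BJ, DF, DJ, EG, EJ, FJ, GJ

Hence C_0 ≅ Z^7, C_1 ≅ Z^9.

Boundary ∂_1: C_1 → C_0 maps an edge to its endpoints' difference, ∂[p,q] = q − p. For instance
  ∂AJ = J − A.
This gives a 7×9 integer matrix of rank 6; reducing to Smith normal form yields diagonal entries (1,1,1,1,1,1).

Computing H_k = (kernel of ∂_k) / (image of ∂_{k+1}):

  H_0: rank C_0 − rank ∂_1 = 7 − 6 = 1, and the invariant factors of ∂_1 are all 1, so H_0 = Z.
  H_1: rank ker ∂_1 − rank ∂_2 = (9 − 6) − 0 = 3, and there is no ∂_2, so H_1 = Z^3.

As a check, the Euler characteristic is 7 − 9 = -2, which agrees with 1 − 3 = -2.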